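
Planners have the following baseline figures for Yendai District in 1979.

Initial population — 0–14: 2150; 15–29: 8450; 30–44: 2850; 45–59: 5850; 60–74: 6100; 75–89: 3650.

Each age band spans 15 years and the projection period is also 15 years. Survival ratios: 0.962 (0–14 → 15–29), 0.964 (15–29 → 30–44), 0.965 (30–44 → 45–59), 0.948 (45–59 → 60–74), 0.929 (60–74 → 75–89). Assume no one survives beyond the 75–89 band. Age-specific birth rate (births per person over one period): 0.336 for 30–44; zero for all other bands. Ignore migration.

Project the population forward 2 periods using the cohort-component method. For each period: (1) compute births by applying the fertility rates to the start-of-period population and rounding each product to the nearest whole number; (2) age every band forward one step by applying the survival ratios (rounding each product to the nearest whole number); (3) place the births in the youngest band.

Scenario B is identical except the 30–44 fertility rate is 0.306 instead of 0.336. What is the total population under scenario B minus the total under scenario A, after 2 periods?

-327

Period 1.
Births: 2850 × 0.336 = 958
15–29: 2150 × 0.962 = 2068
30–44: 8450 × 0.964 = 8146
45–59: 2850 × 0.965 = 2750
60–74: 5850 × 0.948 = 5546
75–89: 6100 × 0.929 = 5667
Population now: 0–14=958, 15–29=2068, 30–44=8146, 45–59=2750, 60–74=5546, 75–89=5667
Period 2.
Births: 8146 × 0.336 = 2737
15–29: 958 × 0.962 = 922
30–44: 2068 × 0.964 = 1994
45–59: 8146 × 0.965 = 7861
60–74: 2750 × 0.948 = 2607
75–89: 5546 × 0.929 = 5152
Population now: 0–14=2737, 15–29=922, 30–44=1994, 45–59=7861, 60–74=2607, 75–89=5152
Scenario A total after 2 periods: 21273
Scenario B projection —
Period 1.
Births: 2850 × 0.306 = 872
15–29: 2150 × 0.962 = 2068
30–44: 8450 × 0.964 = 8146
45–59: 2850 × 0.965 = 2750
60–74: 5850 × 0.948 = 5546
75–89: 6100 × 0.929 = 5667
Population now: 0–14=872, 15–29=2068, 30–44=8146, 45–59=2750, 60–74=5546, 75–89=5667
Period 2.
Births: 8146 × 0.306 = 2493
15–29: 872 × 0.962 = 839
30–44: 2068 × 0.964 = 1994
45–59: 8146 × 0.965 = 7861
60–74: 2750 × 0.948 = 2607
75–89: 5546 × 0.929 = 5152
Population now: 0–14=2493, 15–29=839, 30–44=1994, 45–59=7861, 60–74=2607, 75–89=5152
Scenario B total after 2 periods: 20946
Difference B − A = 20946 − 21273 = -327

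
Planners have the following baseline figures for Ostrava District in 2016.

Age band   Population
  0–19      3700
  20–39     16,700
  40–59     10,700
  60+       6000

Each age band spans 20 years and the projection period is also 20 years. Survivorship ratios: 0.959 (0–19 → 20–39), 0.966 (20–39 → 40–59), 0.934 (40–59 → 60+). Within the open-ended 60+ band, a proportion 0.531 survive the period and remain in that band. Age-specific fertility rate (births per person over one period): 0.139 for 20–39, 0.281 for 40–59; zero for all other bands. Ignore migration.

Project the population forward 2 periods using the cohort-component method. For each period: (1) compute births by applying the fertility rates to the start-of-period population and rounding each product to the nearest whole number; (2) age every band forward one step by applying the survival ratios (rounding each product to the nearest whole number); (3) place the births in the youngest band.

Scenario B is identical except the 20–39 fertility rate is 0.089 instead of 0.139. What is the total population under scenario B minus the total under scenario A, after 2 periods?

Period 1.
Births: 16700 × 0.139 = 2321, 10700 × 0.281 = 3007 → 5328
20–39: 3700 × 0.959 = 3548
40–59: 16700 × 0.966 = 16132
60+: 10700 × 0.934 + 6000 × 0.531 = 9994 + 3186 = 13180
Population now: 0–19=5328, 20–39=3548, 40–59=16132, 60+=13180
Period 2.
Births: 3548 × 0.139 = 493, 16132 × 0.281 = 4533 → 5026
20–39: 5328 × 0.959 = 5110
40–59: 3548 × 0.966 = 3427
60+: 16132 × 0.934 + 13180 × 0.531 = 15067 + 6999 = 22066
Population now: 0–19=5026, 20–39=5110, 40–59=3427, 60+=22066
Scenario A total after 2 periods: 35629
Scenario B projection —
Period 1.
Births: 16700 × 0.089 = 1486, 10700 × 0.281 = 3007 → 4493
20–39: 3700 × 0.959 = 3548
40–59: 16700 × 0.966 = 16132
60+: 10700 × 0.934 + 6000 × 0.531 = 9994 + 3186 = 13180
Population now: 0–19=4493, 20–39=3548, 40–59=16132, 60+=13180
Period 2.
Births: 3548 × 0.089 = 316, 16132 × 0.281 = 4533 → 4849
20–39: 4493 × 0.959 = 4309
40–59: 3548 × 0.966 = 3427
60+: 16132 × 0.934 + 13180 × 0.531 = 15067 + 6999 = 22066
Population now: 0–19=4849, 20–39=4309, 40–59=3427, 60+=22066
Scenario B total after 2 periods: 34651
Difference B − A = 34651 − 35629 = -978

-978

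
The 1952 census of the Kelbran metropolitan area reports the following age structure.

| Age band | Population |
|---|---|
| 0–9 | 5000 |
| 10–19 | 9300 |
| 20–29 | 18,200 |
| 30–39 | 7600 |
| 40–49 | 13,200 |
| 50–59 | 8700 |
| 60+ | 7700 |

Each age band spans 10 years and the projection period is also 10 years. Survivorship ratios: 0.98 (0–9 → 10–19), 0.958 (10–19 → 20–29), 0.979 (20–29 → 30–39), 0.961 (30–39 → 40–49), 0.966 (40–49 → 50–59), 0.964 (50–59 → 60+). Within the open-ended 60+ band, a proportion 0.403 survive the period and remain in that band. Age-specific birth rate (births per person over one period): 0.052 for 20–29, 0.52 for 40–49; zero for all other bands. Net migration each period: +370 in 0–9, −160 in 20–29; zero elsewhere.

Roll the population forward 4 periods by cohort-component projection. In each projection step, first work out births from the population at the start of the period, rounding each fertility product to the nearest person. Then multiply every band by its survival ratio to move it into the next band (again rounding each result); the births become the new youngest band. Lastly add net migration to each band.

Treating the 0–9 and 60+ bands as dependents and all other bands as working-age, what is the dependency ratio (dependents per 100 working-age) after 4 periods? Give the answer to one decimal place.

Numbering the groups 1..7 from youngest to oldest:
Period 1:
Births: 18200 * 0.052 = 946, 13200 * 0.52 = 6864 ⇒ total 7810
Group 2: 5000 * 0.98 = 4900
Group 3: 9300 * 0.958 = 8909
Group 4: 18200 * 0.979 = 17818
Group 5: 7600 * 0.961 = 7304
Group 6: 13200 * 0.966 = 12751
Group 7: 8700 * 0.964 + 7700 * 0.403 = 8387 + 3103 = 11490
Net migration: Group 1 + 370 → 8180; Group 3 − 160 → 8749
→ [8180, 4900, 8749, 17818, 7304, 12751, 11490]
Period 2:
Births: 8749 * 0.052 = 455, 7304 * 0.52 = 3798 ⇒ total 4253
Group 2: 8180 * 0.98 = 8016
Group 3: 4900 * 0.958 = 4694
Group 4: 8749 * 0.979 = 8565
Group 5: 17818 * 0.961 = 17123
Group 6: 7304 * 0.966 = 7056
Group 7: 12751 * 0.964 + 11490 * 0.403 = 12292 + 4630 = 16922
Net migration: Group 1 + 370 → 4623; Group 3 − 160 → 4534
→ [4623, 8016, 4534, 8565, 17123, 7056, 16922]
Period 3:
Births: 4534 * 0.052 = 236, 17123 * 0.52 = 8904 ⇒ total 9140
Group 2: 4623 * 0.98 = 4531
Group 3: 8016 * 0.958 = 7679
Group 4: 4534 * 0.979 = 4439
Group 5: 8565 * 0.961 = 8231
Group 6: 17123 * 0.966 = 16541
Group 7: 7056 * 0.964 + 16922 * 0.403 = 6802 + 6820 = 13622
Net migration: Group 1 + 370 → 9510; Group 3 − 160 → 7519
→ [9510, 4531, 7519, 4439, 8231, 16541, 13622]
Period 4:
Births: 7519 * 0.052 = 391, 8231 * 0.52 = 4280 ⇒ total 4671
Group 2: 9510 * 0.98 = 9320
Group 3: 4531 * 0.958 = 4341
Group 4: 7519 * 0.979 = 7361
Group 5: 4439 * 0.961 = 4266
Group 6: 8231 * 0.966 = 7951
Group 7: 16541 * 0.964 + 13622 * 0.403 = 15946 + 5490 = 21436
Net migration: Group 1 + 370 → 5041; Group 3 − 160 → 4181
→ [5041, 9320, 4181, 7361, 4266, 7951, 21436]
Dependents (band 0–9 + band 60+) = 5041 + 21436 = 26477; working-age = 33079; ratio = 26477/33079 × 100 = 80.0

80.0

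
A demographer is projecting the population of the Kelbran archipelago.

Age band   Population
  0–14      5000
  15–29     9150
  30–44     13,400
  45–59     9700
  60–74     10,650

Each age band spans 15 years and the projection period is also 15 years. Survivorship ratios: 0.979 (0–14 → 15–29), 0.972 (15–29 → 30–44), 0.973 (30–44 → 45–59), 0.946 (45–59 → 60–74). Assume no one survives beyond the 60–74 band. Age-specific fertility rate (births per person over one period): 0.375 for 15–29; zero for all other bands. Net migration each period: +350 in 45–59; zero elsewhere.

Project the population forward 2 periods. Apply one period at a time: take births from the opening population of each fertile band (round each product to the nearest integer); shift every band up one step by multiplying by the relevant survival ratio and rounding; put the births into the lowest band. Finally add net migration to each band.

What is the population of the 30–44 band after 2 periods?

4758

[period 1]
Births: 9150 × 0.375 = 3431
15–29: 5000 × 0.979 = 4895
30–44: 9150 × 0.972 = 8894
45–59: 13400 × 0.973 = 13038
60–74: 9700 × 0.946 = 9176
Net migration: 45–59 + 350 → 13388
→ [3431, 4895, 8894, 13388, 9176]
[period 2]
Births: 4895 × 0.375 = 1836
15–29: 3431 × 0.979 = 3359
30–44: 4895 × 0.972 = 4758
45–59: 8894 × 0.973 = 8654
60–74: 13388 × 0.946 = 12665
Net migration: 45–59 + 350 → 9004
→ [1836, 3359, 4758, 9004, 12665]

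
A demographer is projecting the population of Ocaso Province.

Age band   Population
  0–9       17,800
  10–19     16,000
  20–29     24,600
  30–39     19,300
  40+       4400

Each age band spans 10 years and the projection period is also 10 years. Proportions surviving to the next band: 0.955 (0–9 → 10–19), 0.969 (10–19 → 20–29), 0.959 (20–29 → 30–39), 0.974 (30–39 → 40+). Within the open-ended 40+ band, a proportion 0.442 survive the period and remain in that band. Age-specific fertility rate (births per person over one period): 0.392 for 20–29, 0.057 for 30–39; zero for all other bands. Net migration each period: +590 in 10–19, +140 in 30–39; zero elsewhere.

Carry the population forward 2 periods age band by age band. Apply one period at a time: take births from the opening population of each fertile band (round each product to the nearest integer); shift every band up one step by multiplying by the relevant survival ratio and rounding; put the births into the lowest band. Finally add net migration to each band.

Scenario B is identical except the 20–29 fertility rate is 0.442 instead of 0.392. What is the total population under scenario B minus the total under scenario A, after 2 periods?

1949

Period 1.
Births: 24600 × 0.392 = 9643 ; 19300 × 0.057 = 1100 → total 10743
10–19: 17800 × 0.955 = 16999
20–29: 16000 × 0.969 = 15504
30–39: 24600 × 0.959 = 23591
40+: 19300 × 0.974 + 4400 × 0.442 = 18798 + 1945 = 20743
Net migration: 10–19 + 590 → 17589; 30–39 + 140 → 23731
Giving 10743 / 17589 / 15504 / 23731 / 20743.
Period 2.
Births: 15504 × 0.392 = 6078 ; 23731 × 0.057 = 1353 → total 7431
10–19: 10743 × 0.955 = 10260
20–29: 17589 × 0.969 = 17044
30–39: 15504 × 0.959 = 14868
40+: 23731 × 0.974 + 20743 × 0.442 = 23114 + 9168 = 32282
Net migration: 10–19 + 590 → 10850; 30–39 + 140 → 15008
Giving 7431 / 10850 / 17044 / 15008 / 32282.
Scenario A total after 2 periods: 82615
Scenario B projection —
Period 1.
Births: 24600 × 0.442 = 10873 ; 19300 × 0.057 = 1100 → total 11973
10–19: 17800 × 0.955 = 16999
20–29: 16000 × 0.969 = 15504
30–39: 24600 × 0.959 = 23591
40+: 19300 × 0.974 + 4400 × 0.442 = 18798 + 1945 = 20743
Net migration: 10–19 + 590 → 17589; 30–39 + 140 → 23731
Giving 11973 / 17589 / 15504 / 23731 / 20743.
Period 2.
Births: 15504 × 0.442 = 6853 ; 23731 × 0.057 = 1353 → total 8206
10–19: 11973 × 0.955 = 11434
20–29: 17589 × 0.969 = 17044
30–39: 15504 × 0.959 = 14868
40+: 23731 × 0.974 + 20743 × 0.442 = 23114 + 9168 = 32282
Net migration: 10–19 + 590 → 12024; 30–39 + 140 → 15008
Giving 8206 / 12024 / 17044 / 15008 / 32282.
Scenario B total after 2 periods: 84564
Difference B − A = 84564 − 82615 = 1949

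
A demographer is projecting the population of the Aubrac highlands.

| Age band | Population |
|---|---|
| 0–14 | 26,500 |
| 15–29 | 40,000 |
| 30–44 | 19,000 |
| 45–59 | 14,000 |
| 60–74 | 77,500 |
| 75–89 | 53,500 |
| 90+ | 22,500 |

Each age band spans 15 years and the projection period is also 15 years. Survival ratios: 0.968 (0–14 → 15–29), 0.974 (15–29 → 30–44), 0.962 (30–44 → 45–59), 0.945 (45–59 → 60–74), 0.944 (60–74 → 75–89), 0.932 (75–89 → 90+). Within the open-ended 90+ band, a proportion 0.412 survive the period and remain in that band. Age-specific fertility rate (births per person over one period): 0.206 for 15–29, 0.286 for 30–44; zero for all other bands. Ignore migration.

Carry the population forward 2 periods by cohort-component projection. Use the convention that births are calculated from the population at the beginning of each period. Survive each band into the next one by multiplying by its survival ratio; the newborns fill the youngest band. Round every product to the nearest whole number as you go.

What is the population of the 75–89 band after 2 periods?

12489

After projecting period 1:
Births: 40000 × 0.206 = 8240  |  19000 × 0.286 = 5434 — total 13674
15–29: 26500 × 0.968 = 25652
30–44: 40000 × 0.974 = 38960
45–59: 19000 × 0.962 = 18278
60–74: 14000 × 0.945 = 13230
75–89: 77500 × 0.944 = 73160
90+: 53500 × 0.932 + 22500 × 0.412 = 49862 + 9270 = 59132
Giving 13674 / 25652 / 38960 / 18278 / 13230 / 73160 / 59132.
After projecting period 2:
Births: 25652 × 0.206 = 5284  |  38960 × 0.286 = 11143 — total 16427
15–29: 13674 × 0.968 = 13236
30–44: 25652 × 0.974 = 24985
45–59: 38960 × 0.962 = 37480
60–74: 18278 × 0.945 = 17273
75–89: 13230 × 0.944 = 12489
90+: 73160 × 0.932 + 59132 × 0.412 = 68185 + 24362 = 92547
Giving 16427 / 13236 / 24985 / 37480 / 17273 / 12489 / 92547.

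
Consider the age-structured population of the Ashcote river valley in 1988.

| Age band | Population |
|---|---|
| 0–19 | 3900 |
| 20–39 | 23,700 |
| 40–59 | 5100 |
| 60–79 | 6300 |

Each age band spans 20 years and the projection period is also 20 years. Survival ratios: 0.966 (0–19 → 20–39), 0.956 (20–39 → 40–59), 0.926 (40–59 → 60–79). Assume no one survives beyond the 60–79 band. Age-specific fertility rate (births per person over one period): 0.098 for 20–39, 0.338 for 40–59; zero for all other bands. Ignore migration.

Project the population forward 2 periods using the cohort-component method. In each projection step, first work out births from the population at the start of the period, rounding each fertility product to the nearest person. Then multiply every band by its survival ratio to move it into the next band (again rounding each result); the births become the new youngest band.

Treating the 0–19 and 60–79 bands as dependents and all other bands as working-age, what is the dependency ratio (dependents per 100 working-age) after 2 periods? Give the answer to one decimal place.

— Period 1 —
Births: 23700 × 0.098 = 2323, 5100 × 0.338 = 1724 → 4047
20–39: 3900 × 0.966 = 3767
40–59: 23700 × 0.956 = 22657
60–79: 5100 × 0.926 = 4723
End of period: [4047, 3767, 22657, 4723]
— Period 2 —
Births: 3767 × 0.098 = 369, 22657 × 0.338 = 7658 → 8027
20–39: 4047 × 0.966 = 3909
40–59: 3767 × 0.956 = 3601
60–79: 22657 × 0.926 = 20980
End of period: [8027, 3909, 3601, 20980]
Dependents (band 0–19 + band 60–79) = 8027 + 20980 = 29007; working-age = 7510; ratio = 29007/7510 × 100 = 386.2

386.2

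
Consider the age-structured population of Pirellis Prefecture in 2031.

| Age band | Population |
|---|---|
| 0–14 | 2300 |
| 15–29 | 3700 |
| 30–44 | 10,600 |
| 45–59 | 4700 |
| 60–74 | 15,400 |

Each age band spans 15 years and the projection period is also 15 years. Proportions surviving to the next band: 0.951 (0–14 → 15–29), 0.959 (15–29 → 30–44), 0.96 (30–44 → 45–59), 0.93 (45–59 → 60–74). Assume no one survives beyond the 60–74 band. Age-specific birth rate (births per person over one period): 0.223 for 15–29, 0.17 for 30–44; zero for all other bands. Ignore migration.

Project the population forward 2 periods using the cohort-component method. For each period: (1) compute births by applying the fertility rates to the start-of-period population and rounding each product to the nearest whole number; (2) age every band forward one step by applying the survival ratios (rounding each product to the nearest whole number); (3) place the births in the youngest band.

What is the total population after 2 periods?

— Period 1 —
Births: 3700 * 0.223 = 825 ; 10600 * 0.17 = 1802 → total 2627
15–29: 2300 * 0.951 = 2187
30–44: 3700 * 0.959 = 3548
45–59: 10600 * 0.96 = 10176
60–74: 4700 * 0.93 = 4371
Giving 2627 / 2187 / 3548 / 10176 / 4371.
— Period 2 —
Births: 2187 * 0.223 = 488 ; 3548 * 0.17 = 603 → total 1091
15–29: 2627 * 0.951 = 2498
30–44: 2187 * 0.959 = 2097
45–59: 3548 * 0.96 = 3406
60–74: 10176 * 0.93 = 9464
Giving 1091 / 2498 / 2097 / 3406 / 9464.
Total after period 2: 1091 + 2498 + 2097 + 3406 + 9464 = 18556

18556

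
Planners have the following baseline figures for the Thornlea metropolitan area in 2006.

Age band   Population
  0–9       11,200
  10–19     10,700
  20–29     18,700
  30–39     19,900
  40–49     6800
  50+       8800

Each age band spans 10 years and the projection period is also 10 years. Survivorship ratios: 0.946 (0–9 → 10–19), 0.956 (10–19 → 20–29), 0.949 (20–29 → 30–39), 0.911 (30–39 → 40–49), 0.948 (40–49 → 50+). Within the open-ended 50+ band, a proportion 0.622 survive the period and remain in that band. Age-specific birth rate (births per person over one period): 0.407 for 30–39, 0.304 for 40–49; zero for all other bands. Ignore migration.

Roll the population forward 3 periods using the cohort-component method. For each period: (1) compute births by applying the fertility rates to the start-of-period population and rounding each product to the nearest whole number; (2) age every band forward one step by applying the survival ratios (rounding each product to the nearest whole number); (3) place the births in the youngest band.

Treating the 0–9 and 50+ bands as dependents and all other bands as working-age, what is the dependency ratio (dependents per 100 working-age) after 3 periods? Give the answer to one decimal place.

99.5

(Groups numbered youngest = 1 to oldest = 6.)
Period 1:
Births: 19900 × 0.407 = 8099, 6800 × 0.304 = 2067 — total 10166
Group 2: 11200 × 0.946 = 10595
Group 3: 10700 × 0.956 = 10229
Group 4: 18700 × 0.949 = 17746
Group 5: 19900 × 0.911 = 18129
Group 6: 6800 × 0.948 + 8800 × 0.622 = 6446 + 5474 = 11920
Population now: 0–9=10166, 10–19=10595, 20–29=10229, 30–39=17746, 40–49=18129, 50+=11920
Period 2:
Births: 17746 × 0.407 = 7223, 18129 × 0.304 = 5511 — total 12734
Group 2: 10166 × 0.946 = 9617
Group 3: 10595 × 0.956 = 10129
Group 4: 10229 × 0.949 = 9707
Group 5: 17746 × 0.911 = 16167
Group 6: 18129 × 0.948 + 11920 × 0.622 = 17186 + 7414 = 24600
Population now: 0–9=12734, 10–19=9617, 20–29=10129, 30–39=9707, 40–49=16167, 50+=24600
Period 3:
Births: 9707 × 0.407 = 3951, 16167 × 0.304 = 4915 — total 8866
Group 2: 12734 × 0.946 = 12046
Group 3: 9617 × 0.956 = 9194
Group 4: 10129 × 0.949 = 9612
Group 5: 9707 × 0.911 = 8843
Group 6: 16167 × 0.948 + 24600 × 0.622 = 15326 + 15301 = 30627
Population now: 0–9=8866, 10–19=12046, 20–29=9194, 30–39=9612, 40–49=8843, 50+=30627
Dependents (band 0–9 + band 50+) = 8866 + 30627 = 39493; working-age = 39695; ratio = 39493/39695 × 100 = 99.5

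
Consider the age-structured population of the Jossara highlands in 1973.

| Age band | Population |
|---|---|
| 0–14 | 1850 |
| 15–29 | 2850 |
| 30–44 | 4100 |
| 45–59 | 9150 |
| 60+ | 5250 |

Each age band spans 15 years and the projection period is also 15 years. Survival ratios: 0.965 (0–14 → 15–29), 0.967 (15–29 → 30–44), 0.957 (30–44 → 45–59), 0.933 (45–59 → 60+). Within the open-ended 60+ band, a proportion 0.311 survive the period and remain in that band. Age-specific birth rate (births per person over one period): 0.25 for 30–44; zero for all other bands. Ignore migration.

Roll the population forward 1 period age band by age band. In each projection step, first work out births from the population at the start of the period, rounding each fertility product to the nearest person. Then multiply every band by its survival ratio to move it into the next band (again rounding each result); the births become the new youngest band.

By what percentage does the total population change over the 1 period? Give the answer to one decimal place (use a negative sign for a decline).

Call the bands 1 to 5, youngest first.
Period 1:
Births: 4100 × 0.25 = 1025
Band 2: 1850 × 0.965 = 1785
Band 3: 2850 × 0.967 = 2756
Band 4: 4100 × 0.957 = 3924
Band 5: 9150 × 0.933 + 5250 × 0.311 = 8537 + 1633 = 10170
End of period: [1025, 1785, 2756, 3924, 10170]
Total: 23200 → 19660; change = -3540; percentage change = -15.3%

-15.3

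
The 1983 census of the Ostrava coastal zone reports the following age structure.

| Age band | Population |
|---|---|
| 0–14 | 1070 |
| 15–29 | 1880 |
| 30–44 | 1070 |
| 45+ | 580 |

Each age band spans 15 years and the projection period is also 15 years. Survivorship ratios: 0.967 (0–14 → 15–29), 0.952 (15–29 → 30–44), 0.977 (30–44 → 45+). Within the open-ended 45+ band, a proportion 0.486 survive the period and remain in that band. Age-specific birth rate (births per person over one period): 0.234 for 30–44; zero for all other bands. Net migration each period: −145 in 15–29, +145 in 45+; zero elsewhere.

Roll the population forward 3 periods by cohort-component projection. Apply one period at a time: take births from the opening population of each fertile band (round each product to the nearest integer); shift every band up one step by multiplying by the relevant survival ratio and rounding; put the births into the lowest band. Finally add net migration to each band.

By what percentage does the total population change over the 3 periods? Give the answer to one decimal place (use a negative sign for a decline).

Period 1.
Births: 1070 × 0.234 = 250
15–29: 1070 × 0.967 = 1035
30–44: 1880 × 0.952 = 1790
45+: 1070 × 0.977 + 580 × 0.486 = 1045 + 282 = 1327
Net migration: 15–29 − 145 → 890; 45+ + 145 → 1472
End of period: [250, 890, 1790, 1472]
Period 2.
Births: 1790 × 0.234 = 419
15–29: 250 × 0.967 = 242
30–44: 890 × 0.952 = 847
45+: 1790 × 0.977 + 1472 × 0.486 = 1749 + 715 = 2464
Net migration: 15–29 − 145 → 97; 45+ + 145 → 2609
End of period: [419, 97, 847, 2609]
Period 3.
Births: 847 × 0.234 = 198
15–29: 419 × 0.967 = 405
30–44: 97 × 0.952 = 92
45+: 847 × 0.977 + 2609 × 0.486 = 828 + 1268 = 2096
Net migration: 15–29 − 145 → 260; 45+ + 145 → 2241
End of period: [198, 260, 92, 2241]
Total: 4600 → 2791; change = -1809; percentage change = -39.3%

-39.3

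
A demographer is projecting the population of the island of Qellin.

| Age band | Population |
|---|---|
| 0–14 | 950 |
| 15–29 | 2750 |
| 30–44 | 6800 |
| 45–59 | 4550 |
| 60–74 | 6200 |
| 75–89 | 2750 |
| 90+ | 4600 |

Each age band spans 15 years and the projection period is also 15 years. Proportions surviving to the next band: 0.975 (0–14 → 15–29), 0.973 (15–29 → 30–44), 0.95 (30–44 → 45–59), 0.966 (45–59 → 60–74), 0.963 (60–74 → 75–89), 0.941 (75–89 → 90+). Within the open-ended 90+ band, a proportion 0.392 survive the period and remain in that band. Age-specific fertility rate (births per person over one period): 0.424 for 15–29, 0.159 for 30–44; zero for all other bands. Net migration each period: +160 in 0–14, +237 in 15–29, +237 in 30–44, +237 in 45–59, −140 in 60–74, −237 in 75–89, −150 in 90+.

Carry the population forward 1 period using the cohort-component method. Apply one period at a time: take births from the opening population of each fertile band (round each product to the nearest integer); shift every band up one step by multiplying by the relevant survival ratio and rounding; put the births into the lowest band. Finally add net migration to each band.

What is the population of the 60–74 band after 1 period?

(Bands numbered youngest = 1 to oldest = 7.)
Period 1:
Births: 2750 × 0.424 = 1166  |  6800 × 0.159 = 1081 → 2247
Band 2: 950 × 0.975 = 926
Band 3: 2750 × 0.973 = 2676
Band 4: 6800 × 0.95 = 6460
Band 5: 4550 × 0.966 = 4395
Band 6: 6200 × 0.963 = 5971
Band 7: 2750 × 0.941 + 4600 × 0.392 = 2588 + 1803 = 4391
Net migration: Band 1 + 160 → 2407; Band 2 + 237 → 1163; Band 3 + 237 → 2913; Band 4 + 237 → 6697; Band 5 − 140 → 4255; Band 6 − 237 → 5734; Band 7 − 150 → 4241
→ [2407, 1163, 2913, 6697, 4255, 5734, 4241]

4255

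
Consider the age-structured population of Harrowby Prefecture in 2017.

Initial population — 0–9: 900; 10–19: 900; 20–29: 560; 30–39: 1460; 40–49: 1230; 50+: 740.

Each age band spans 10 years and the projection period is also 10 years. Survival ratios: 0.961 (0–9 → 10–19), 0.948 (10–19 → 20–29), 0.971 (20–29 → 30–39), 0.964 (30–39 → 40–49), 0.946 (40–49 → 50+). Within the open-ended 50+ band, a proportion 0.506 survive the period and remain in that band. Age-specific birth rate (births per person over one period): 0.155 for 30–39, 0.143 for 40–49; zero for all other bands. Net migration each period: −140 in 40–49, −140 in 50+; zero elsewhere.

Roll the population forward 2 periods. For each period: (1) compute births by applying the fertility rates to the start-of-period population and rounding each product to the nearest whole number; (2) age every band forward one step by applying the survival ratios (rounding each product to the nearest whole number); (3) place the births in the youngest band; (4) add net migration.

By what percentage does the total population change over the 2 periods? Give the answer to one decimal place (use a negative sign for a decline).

Period 1.
Births: 1460 × 0.155 = 226 ; 1230 × 0.143 = 176 → total 402
10–19: 900 × 0.961 = 865
20–29: 900 × 0.948 = 853
30–39: 560 × 0.971 = 544
40–49: 1460 × 0.964 = 1407
50+: 1230 × 0.946 + 740 × 0.506 = 1164 + 374 = 1538
Net migration: 40–49 − 140 → 1267; 50+ − 140 → 1398
→ [402, 865, 853, 544, 1267, 1398]
Period 2.
Births: 544 × 0.155 = 84 ; 1267 × 0.143 = 181 → total 265
10–19: 402 × 0.961 = 386
20–29: 865 × 0.948 = 820
30–39: 853 × 0.971 = 828
40–49: 544 × 0.964 = 524
50+: 1267 × 0.946 + 1398 × 0.506 = 1199 + 707 = 1906
Net migration: 40–49 − 140 → 384; 50+ − 140 → 1766
→ [265, 386, 820, 828, 384, 1766]
Total: 5790 → 4449; change = -1341; percentage change = -23.2%

-23.2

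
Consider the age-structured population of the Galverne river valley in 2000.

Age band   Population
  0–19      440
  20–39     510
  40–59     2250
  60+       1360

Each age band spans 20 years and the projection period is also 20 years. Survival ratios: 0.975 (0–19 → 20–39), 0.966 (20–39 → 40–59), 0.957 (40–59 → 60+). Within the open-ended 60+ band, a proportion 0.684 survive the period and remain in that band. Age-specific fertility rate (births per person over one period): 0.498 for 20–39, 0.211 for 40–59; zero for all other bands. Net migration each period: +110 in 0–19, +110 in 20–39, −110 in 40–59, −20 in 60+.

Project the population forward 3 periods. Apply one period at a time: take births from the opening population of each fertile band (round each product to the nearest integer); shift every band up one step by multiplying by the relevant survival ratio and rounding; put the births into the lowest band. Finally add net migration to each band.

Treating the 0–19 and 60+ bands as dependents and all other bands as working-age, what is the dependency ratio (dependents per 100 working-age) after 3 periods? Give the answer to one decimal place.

201.0

[period 1]
Births: 510 * 0.498 = 254, 2250 * 0.211 = 475 → 729
20–39: 440 * 0.975 = 429
40–59: 510 * 0.966 = 493
60+: 2250 * 0.957 + 1360 * 0.684 = 2153 + 930 = 3083
Net migration: 0–19 + 110 → 839; 20–39 + 110 → 539; 40–59 − 110 → 383; 60+ − 20 → 3063
Population now: 0–19=839, 20–39=539, 40–59=383, 60+=3063
[period 2]
Births: 539 * 0.498 = 268, 383 * 0.211 = 81 → 349
20–39: 839 * 0.975 = 818
40–59: 539 * 0.966 = 521
60+: 383 * 0.957 + 3063 * 0.684 = 367 + 2095 = 2462
Net migration: 0–19 + 110 → 459; 20–39 + 110 → 928; 40–59 − 110 → 411; 60+ − 20 → 2442
Population now: 0–19=459, 20–39=928, 40–59=411, 60+=2442
[period 3]
Births: 928 * 0.498 = 462, 411 * 0.211 = 87 → 549
20–39: 459 * 0.975 = 448
40–59: 928 * 0.966 = 896
60+: 411 * 0.957 + 2442 * 0.684 = 393 + 1670 = 2063
Net migration: 0–19 + 110 → 659; 20–39 + 110 → 558; 40–59 − 110 → 786; 60+ − 20 → 2043
Population now: 0–19=659, 20–39=558, 40–59=786, 60+=2043
Dependents (band 0–19 + band 60+) = 659 + 2043 = 2702; working-age = 1344; ratio = 2702/1344 × 100 = 201.0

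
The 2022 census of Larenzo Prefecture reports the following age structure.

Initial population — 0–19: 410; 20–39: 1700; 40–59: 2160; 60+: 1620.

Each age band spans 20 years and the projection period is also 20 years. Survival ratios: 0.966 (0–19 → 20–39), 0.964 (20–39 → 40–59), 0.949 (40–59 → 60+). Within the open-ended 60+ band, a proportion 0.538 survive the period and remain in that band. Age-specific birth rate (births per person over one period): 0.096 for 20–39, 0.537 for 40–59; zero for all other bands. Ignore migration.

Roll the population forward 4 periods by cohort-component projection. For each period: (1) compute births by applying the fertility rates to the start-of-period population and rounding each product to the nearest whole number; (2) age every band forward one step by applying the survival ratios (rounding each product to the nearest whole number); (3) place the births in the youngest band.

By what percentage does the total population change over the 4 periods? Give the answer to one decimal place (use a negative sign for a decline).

-28.9

Let band 1 be 0–19 through band 4 = 60+.
After projecting period 1:
Births: 1700 × 0.096 = 163  |  2160 × 0.537 = 1160 → 1323
Band 2: 410 × 0.966 = 396
Band 3: 1700 × 0.964 = 1639
Band 4: 2160 × 0.949 + 1620 × 0.538 = 2050 + 872 = 2922
→ [1323, 396, 1639, 2922]
After projecting period 2:
Births: 396 × 0.096 = 38  |  1639 × 0.537 = 880 → 918
Band 2: 1323 × 0.966 = 1278
Band 3: 396 × 0.964 = 382
Band 4: 1639 × 0.949 + 2922 × 0.538 = 1555 + 1572 = 3127
→ [918, 1278, 382, 3127]
After projecting period 3:
Births: 1278 × 0.096 = 123  |  382 × 0.537 = 205 → 328
Band 2: 918 × 0.966 = 887
Band 3: 1278 × 0.964 = 1232
Band 4: 382 × 0.949 + 3127 × 0.538 = 363 + 1682 = 2045
→ [328, 887, 1232, 2045]
After projecting period 4:
Births: 887 × 0.096 = 85  |  1232 × 0.537 = 662 → 747
Band 2: 328 × 0.966 = 317
Band 3: 887 × 0.964 = 855
Band 4: 1232 × 0.949 + 2045 × 0.538 = 1169 + 1100 = 2269
→ [747, 317, 855, 2269]
Total: 5890 → 4188; change = -1702; percentage change = -28.9%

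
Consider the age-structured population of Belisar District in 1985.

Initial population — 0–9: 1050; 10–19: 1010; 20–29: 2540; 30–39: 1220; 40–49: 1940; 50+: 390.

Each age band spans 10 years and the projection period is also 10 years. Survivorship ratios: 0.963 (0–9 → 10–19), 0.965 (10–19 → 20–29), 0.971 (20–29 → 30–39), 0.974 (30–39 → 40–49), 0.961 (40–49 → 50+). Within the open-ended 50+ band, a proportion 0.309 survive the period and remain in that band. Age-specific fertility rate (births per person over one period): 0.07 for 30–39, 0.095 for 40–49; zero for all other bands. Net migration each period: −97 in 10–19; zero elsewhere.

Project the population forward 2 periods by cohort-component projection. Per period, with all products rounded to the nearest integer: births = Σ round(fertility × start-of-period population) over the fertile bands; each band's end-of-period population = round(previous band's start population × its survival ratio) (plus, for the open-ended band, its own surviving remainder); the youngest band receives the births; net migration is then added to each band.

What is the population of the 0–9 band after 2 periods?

Period 1.
Births: 1220 × 0.07 = 85 ; 1940 × 0.095 = 184 — total 269
10–19: 1050 × 0.963 = 1011
20–29: 1010 × 0.965 = 975
30–39: 2540 × 0.971 = 2466
40–49: 1220 × 0.974 = 1188
50+: 1940 × 0.961 + 390 × 0.309 = 1864 + 121 = 1985
Net migration: 10–19 − 97 → 914
Population now: 0–9=269, 10–19=914, 20–29=975, 30–39=2466, 40–49=1188, 50+=1985
Period 2.
Births: 2466 × 0.07 = 173 ; 1188 × 0.095 = 113 — total 286
10–19: 269 × 0.963 = 259
20–29: 914 × 0.965 = 882
30–39: 975 × 0.971 = 947
40–49: 2466 × 0.974 = 2402
50+: 1188 × 0.961 + 1985 × 0.309 = 1142 + 613 = 1755
Net migration: 10–19 − 97 → 162
Population now: 0–9=286, 10–19=162, 20–29=882, 30–39=947, 40–49=2402, 50+=1755

286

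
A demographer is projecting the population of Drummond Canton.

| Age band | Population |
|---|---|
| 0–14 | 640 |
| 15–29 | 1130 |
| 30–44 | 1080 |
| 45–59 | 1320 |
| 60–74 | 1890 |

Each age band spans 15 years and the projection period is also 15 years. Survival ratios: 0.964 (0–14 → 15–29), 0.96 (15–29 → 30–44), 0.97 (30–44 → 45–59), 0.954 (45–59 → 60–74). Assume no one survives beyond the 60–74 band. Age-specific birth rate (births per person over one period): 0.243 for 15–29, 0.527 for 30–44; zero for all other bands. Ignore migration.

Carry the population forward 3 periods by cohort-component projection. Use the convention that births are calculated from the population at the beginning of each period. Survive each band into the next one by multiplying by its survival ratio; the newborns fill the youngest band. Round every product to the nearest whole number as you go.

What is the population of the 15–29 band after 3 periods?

Period 1.
Births: 1130 × 0.243 = 275  |  1080 × 0.527 = 569 — total 844
15–29: 640 × 0.964 = 617
30–44: 1130 × 0.96 = 1085
45–59: 1080 × 0.97 = 1048
60–74: 1320 × 0.954 = 1259
Giving 844 / 617 / 1085 / 1048 / 1259.
Period 2.
Births: 617 × 0.243 = 150  |  1085 × 0.527 = 572 — total 722
15–29: 844 × 0.964 = 814
30–44: 617 × 0.96 = 592
45–59: 1085 × 0.97 = 1052
60–74: 1048 × 0.954 = 1000
Giving 722 / 814 / 592 / 1052 / 1000.
Period 3.
Births: 814 × 0.243 = 198  |  592 × 0.527 = 312 — total 510
15–29: 722 × 0.964 = 696
30–44: 814 × 0.96 = 781
45–59: 592 × 0.97 = 574
60–74: 1052 × 0.954 = 1004
Giving 510 / 696 / 781 / 574 / 1004.

696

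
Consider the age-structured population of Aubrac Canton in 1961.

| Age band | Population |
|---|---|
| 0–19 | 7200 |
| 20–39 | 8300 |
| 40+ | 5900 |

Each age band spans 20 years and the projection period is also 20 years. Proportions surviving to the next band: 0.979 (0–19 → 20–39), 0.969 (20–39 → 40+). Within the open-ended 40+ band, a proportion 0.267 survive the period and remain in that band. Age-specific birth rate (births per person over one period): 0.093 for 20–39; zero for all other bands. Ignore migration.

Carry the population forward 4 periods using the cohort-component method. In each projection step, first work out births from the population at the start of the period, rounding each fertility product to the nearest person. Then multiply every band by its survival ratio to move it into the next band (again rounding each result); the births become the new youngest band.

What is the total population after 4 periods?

[period 1]
Births: 8300 × 0.093 = 772
20–39: 7200 × 0.979 = 7049
40+: 8300 × 0.969 + 5900 × 0.267 = 8043 + 1575 = 9618
End of period: [772, 7049, 9618]
[period 2]
Births: 7049 × 0.093 = 656
20–39: 772 × 0.979 = 756
40+: 7049 × 0.969 + 9618 × 0.267 = 6830 + 2568 = 9398
End of period: [656, 756, 9398]
[period 3]
Births: 756 × 0.093 = 70
20–39: 656 × 0.979 = 642
40+: 756 × 0.969 + 9398 × 0.267 = 733 + 2509 = 3242
End of period: [70, 642, 3242]
[period 4]
Births: 642 × 0.093 = 60
20–39: 70 × 0.979 = 69
40+: 642 × 0.969 + 3242 × 0.267 = 622 + 866 = 1488
End of period: [60, 69, 1488]
Total after period 4: 60 + 69 + 1488 = 1617

1617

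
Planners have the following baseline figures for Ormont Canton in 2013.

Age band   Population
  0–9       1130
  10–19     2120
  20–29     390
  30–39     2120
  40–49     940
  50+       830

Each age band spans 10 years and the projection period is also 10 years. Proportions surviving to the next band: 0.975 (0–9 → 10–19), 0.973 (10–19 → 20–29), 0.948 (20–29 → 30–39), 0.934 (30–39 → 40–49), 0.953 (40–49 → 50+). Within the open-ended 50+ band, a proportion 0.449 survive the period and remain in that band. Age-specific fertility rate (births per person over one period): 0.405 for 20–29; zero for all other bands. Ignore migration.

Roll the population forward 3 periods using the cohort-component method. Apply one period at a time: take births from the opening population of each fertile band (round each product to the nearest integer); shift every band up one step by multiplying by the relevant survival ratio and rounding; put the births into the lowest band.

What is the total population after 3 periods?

5675

Period 1.
Births: 390 × 0.405 = 158
10–19: 1130 × 0.975 = 1102
20–29: 2120 × 0.973 = 2063
30–39: 390 × 0.948 = 370
40–49: 2120 × 0.934 = 1980
50+: 940 × 0.953 + 830 × 0.449 = 896 + 373 = 1269
Population now: 0–9=158, 10–19=1102, 20–29=2063, 30–39=370, 40–49=1980, 50+=1269
Period 2.
Births: 2063 × 0.405 = 836
10–19: 158 × 0.975 = 154
20–29: 1102 × 0.973 = 1072
30–39: 2063 × 0.948 = 1956
40–49: 370 × 0.934 = 346
50+: 1980 × 0.953 + 1269 × 0.449 = 1887 + 570 = 2457
Population now: 0–9=836, 10–19=154, 20–29=1072, 30–39=1956, 40–49=346, 50+=2457
Period 3.
Births: 1072 × 0.405 = 434
10–19: 836 × 0.975 = 815
20–29: 154 × 0.973 = 150
30–39: 1072 × 0.948 = 1016
40–49: 1956 × 0.934 = 1827
50+: 346 × 0.953 + 2457 × 0.449 = 330 + 1103 = 1433
Population now: 0–9=434, 10–19=815, 20–29=150, 30–39=1016, 40–49=1827, 50+=1433
Total after period 3: 434 + 815 + 150 + 1016 + 1827 + 1433 = 5675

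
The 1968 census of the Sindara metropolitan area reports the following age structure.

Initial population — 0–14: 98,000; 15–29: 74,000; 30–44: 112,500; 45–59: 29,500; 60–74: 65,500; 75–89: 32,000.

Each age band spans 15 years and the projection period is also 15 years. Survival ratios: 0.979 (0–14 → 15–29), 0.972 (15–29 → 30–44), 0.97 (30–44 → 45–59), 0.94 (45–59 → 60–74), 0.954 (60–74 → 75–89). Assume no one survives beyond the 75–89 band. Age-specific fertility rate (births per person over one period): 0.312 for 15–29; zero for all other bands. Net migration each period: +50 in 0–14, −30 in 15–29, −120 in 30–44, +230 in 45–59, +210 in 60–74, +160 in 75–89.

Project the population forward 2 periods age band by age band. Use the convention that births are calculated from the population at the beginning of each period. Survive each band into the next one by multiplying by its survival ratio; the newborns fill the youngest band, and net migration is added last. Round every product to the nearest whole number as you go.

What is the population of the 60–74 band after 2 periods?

Let group 1 be 0–14 through group 6 = 75–89.
[period 1]
Births: 74000 * 0.312 = 23088
Group 2: 98000 * 0.979 = 95942
Group 3: 74000 * 0.972 = 71928
Group 4: 112500 * 0.97 = 109125
Group 5: 29500 * 0.94 = 27730
Group 6: 65500 * 0.954 = 62487
Net migration: Group 1 + 50 → 23138; Group 2 − 30 → 95912; Group 3 − 120 → 71808; Group 4 + 230 → 109355; Group 5 + 210 → 27940; Group 6 + 160 → 62647
End of period: [23138, 95912, 71808, 109355, 27940, 62647]
[period 2]
Births: 95912 * 0.312 = 29925
Group 2: 23138 * 0.979 = 22652
Group 3: 95912 * 0.972 = 93226
Group 4: 71808 * 0.97 = 69654
Group 5: 109355 * 0.94 = 102794
Group 6: 27940 * 0.954 = 26655
Net migration: Group 1 + 50 → 29975; Group 2 − 30 → 22622; Group 3 − 120 → 93106; Group 4 + 230 → 69884; Group 5 + 210 → 103004; Group 6 + 160 → 26815
End of period: [29975, 22622, 93106, 69884, 103004, 26815]

103004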